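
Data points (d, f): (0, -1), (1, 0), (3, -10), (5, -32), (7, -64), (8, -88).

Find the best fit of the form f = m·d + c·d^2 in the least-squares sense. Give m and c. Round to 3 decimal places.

m = 1.346, c = -1.529

Forming XᵀX = [[148, 1008]; [1008, 7204]] and Xᵀf = [-1342, -9658]ᵀ gives XᵀX·[m, c]ᵀ = Xᵀf.
Determinant 148·7204 − 1008² = 50128.
m = ((-1342)·7204 − 1008·(-9658))/50128 = 649/482; c = (148·(-9658) − 1008·(-1342))/50128 = -737/482.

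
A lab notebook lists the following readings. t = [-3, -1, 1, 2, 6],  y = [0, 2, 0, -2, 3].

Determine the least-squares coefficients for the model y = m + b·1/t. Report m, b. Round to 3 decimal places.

Setting ∂/∂m … = 0 gives: 5·m + (1/3)·b = 3;  (1/3)·m + (43/18)·b = -5/2.
det = 5·(43/18) − (1/3)² = 71/6.
m = (3·(43/18) − (1/3)·(-5/2))/(71/6) = 48/71; b = (5·(-5/2) − (1/3)·3)/(71/6) = -81/71.

m = 0.676, b = -1.141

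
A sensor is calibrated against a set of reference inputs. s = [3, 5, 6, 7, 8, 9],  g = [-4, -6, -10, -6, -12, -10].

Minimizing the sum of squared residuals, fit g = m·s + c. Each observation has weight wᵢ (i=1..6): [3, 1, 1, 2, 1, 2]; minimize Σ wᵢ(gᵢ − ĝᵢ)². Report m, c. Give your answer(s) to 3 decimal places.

m = -1.038, c = -0.969

Forming AᵀWA = [[412, 60]; [60, 10]] and AᵀWg = [-486, -72]ᵀ gives AᵀWA·[m, c]ᵀ = AᵀWg.
Δ = 412·10 − 60² = 520.
m = ((-486)·10 − 60·(-72))/520 = -27/26; c = (412·(-72) − 60·(-486))/520 = -63/65.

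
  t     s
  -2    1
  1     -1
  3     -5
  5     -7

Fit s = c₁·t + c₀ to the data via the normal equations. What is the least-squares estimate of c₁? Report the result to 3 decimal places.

Setting ∂/∂c₁ … = 0 gives: 39·c₁ + 7·c₀ = -53;  7·c₁ + 4·c₀ = -12.
Determinant 39·4 − 7² = 107.
c₁ = ((-53)·4 − 7·(-12))/107 = -128/107; c₀ = (39·(-12) − 7·(-53))/107 = -97/107.

c₁ = -1.196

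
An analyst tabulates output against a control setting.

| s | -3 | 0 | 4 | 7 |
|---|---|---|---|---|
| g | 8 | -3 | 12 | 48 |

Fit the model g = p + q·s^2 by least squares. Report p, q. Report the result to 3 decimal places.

With design matrix A, AᵀA = [[4, 74]; [74, 2738]] and Aᵀg = [65, 2616]ᵀ.
Determinant 4·2738 − 74² = 5476.
p = (65·2738 − 74·2616)/5476 = -211/74; q = (4·2616 − 74·65)/5476 = 2827/2738.

p = -2.851, q = 1.033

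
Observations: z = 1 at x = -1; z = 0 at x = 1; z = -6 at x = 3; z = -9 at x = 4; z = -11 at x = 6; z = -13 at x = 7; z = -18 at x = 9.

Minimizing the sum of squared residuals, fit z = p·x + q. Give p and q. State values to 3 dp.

Entries of AᵀA: Σx·x = 193, Σx = 29, Σ1 = 7.
Moment sums: Σx·z = -374, Σz = -56.
det = 193·7 − 29² = 510.
p = ((-374)·7 − 29·(-56))/510 = -497/255; q = (193·(-56) − 29·(-374))/510 = 19/255.

p = -1.949, q = 0.075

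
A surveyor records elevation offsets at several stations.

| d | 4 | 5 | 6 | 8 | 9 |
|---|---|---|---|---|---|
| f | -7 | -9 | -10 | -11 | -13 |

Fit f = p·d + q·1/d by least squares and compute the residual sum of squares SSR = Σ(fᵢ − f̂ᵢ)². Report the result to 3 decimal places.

SSR = 1.457

Compute the Gram sums: Σd·d = 222, Σd·1/d = 5, Σ1/d·1/d = 20509/129600.
Right-hand side: Σd·f = -338, Σ1/d·f = -2893/360.
Normal equations: [[222, 5]; [5, 20509/129600]]·[p, q]ᵀ = [-338, -2893/360]ᵀ.
Eliminating q: (20509/129600)·(row 1) − 5·(row 2) gives (218833/21600)·p = (20509/129600)·(-338) − 5·(-2893/360) = -862321/64800, so p = -862321/656499.
Then q = ((-2893/360) − 5·(-862321/656499))/(20509/129600) = -2030760/218833.
Residuals: 376861/656499, -378430/656499, -125228/218833, 438614/656499, -32226/218833; SSR = 956743/656499.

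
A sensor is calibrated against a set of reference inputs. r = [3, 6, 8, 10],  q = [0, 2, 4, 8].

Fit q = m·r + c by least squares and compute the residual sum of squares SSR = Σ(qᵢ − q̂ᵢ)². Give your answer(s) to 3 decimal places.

With design matrix A, AᵀA = [[209, 27]; [27, 4]] and Aᵀq = [124, 14]ᵀ.
Δ = 209·4 − 27² = 107.
m = (124·4 − 27·14)/107 = 118/107; c = (209·14 − 27·124)/107 = -422/107.
Residuals: 68/107, -72/107, -94/107, 98/107; SSR = 264/107.

SSR = 2.467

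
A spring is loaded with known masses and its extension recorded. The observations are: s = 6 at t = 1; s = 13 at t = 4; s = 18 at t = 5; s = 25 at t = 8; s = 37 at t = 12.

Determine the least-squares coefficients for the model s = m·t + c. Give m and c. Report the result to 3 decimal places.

m = 2.829, c = 2.829

Setting ∂/∂m … = 0 gives: 250·m + 30·c = 792;  30·m + 5·c = 99.
(Σt·t = 250, Σt = 30, Σ1 = 5, Σt·s = 792, Σs = 99.)
Determinant 250·5 − 30² = 350.
m = (792·5 − 30·99)/350 = 99/35; c = (250·99 − 30·792)/350 = 99/35.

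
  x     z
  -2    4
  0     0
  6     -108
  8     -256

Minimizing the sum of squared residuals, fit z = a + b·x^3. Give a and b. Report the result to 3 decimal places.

Sums needed: Σ1 = 4, Σx^3 = 720, Σx^3·x^3 = 308864.
For Mᵀz: Σz = -360, Σx^3·z = -154432.
Normal equations: [[4, 720]; [720, 308864]]·[a, b]ᵀ = [-360, -154432]ᵀ.
Δ = 4·308864 − 720² = 717056.
a = ((-360)·308864 − 720·(-154432))/717056 = 0; b = (4·(-154432) − 720·(-360))/717056 = -1/2.

a = 0.000, b = -0.500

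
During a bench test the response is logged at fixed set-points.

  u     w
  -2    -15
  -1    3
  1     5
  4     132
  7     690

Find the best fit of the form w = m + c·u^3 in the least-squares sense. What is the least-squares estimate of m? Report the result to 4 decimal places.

m = 3.1682

Sums needed: Σ1 = 5, Σu^3 = 399, Σu^3·u^3 = 121811.
And Σw = 815, Σu^3·w = 245240.
Normal equations: [[5, 399]; [399, 121811]]·[m, c]ᵀ = [815, 245240]ᵀ.
Determinant 5·121811 − 399² = 449854.
m = (815·121811 − 399·245240)/449854 = 1425205/449854; c = (5·245240 − 399·815)/449854 = 901015/449854.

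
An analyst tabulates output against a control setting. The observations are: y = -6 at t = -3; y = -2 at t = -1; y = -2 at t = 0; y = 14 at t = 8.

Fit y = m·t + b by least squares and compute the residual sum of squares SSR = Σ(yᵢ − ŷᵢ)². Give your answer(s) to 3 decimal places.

Normal-equation sums: Σt·t = 74, Σt = 4, Σ1 = 4.
Moment sums: Σt·y = 132, Σy = 4.
XᵀX·[m, b]ᵀ = Xᵀy becomes [[74, 4]; [4, 4]]·[m, b]ᵀ = [132, 4]ᵀ.
Eliminating b: 4·(row 1) − 4·(row 2) gives 280·m = 4·132 − 4·4 = 512, so m = 64/35.
Then b = (4 − 4·(64/35))/4 = -29/35.
Residuals: 11/35, 23/35, -41/35, 1/5; SSR = 68/35.

SSR = 1.943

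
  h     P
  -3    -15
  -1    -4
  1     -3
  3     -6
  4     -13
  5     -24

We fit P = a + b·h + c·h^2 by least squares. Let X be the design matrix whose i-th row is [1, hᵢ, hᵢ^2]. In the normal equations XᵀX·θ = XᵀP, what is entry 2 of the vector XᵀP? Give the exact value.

-144

Entry 2 ↔ basis h, so (XᵀP)_{2} = Σᵢ (h)·Pᵢ = (-3)·(-15) + (-1)·(-4) + (1)·(-3) + (3)·(-6) + (4)·(-13) + (5)·(-24) = -144.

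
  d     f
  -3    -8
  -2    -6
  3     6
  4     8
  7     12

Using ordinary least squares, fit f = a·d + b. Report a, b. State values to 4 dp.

With design matrix A, AᵀA = [[87, 9]; [9, 5]] and Aᵀf = [170, 12]ᵀ.
Eliminating b: 5·(row 1) − 9·(row 2) gives 354·a = 5·170 − 9·12 = 742, so a = 371/177.
Then b = (12 − 9·(371/177))/5 = -81/59.

a = 2.0960, b = -1.3729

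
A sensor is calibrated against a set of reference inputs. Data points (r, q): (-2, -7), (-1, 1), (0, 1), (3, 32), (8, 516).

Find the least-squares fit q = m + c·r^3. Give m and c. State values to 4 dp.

Entries of MᵀM: Σ1 = 5, Σr^3 = 530, Σr^3·r^3 = 262938.
For Mᵀq: Σq = 543, Σr^3·q = 265111.
Normal equations: [[5, 530]; [530, 262938]]·[m, c]ᵀ = [543, 265111]ᵀ.
det = 5·262938 − 530² = 1033790.
m = (543·262938 − 530·265111)/1033790 = 1133252/516895; c = (5·265111 − 530·543)/1033790 = 207553/206758.

m = 2.1924, c = 1.0038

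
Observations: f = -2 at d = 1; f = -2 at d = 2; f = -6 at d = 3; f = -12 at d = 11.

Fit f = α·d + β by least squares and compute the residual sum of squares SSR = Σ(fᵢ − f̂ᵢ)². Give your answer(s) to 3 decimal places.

The normal system XᵀX·[α, β]ᵀ = Xᵀf is [[135, 17]; [17, 4]]·[α, β]ᵀ = [-156, -22]ᵀ.
det = 135·4 − 17² = 251.
α = ((-156)·4 − 17·(-22))/251 = -250/251; β = (135·(-22) − 17·(-156))/251 = -318/251.
Residuals: 66/251, 316/251, -438/251, 56/251; SSR = 1192/251.

SSR = 4.749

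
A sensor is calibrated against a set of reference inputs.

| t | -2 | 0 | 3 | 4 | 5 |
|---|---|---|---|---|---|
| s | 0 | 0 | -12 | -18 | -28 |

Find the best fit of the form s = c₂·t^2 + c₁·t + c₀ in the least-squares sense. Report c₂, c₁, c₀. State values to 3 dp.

The normal equations are: 978·c₂ + 208·c₁ + 54·c₀ = -1096;  208·c₂ + 54·c₁ + 10·c₀ = -248;  54·c₂ + 10·c₁ + 5·c₀ = -58.
(Σt^2·t^2 = 978, Σt^2·t = 208, Σt^2 = 54, Σt·t = 54, Σt = 10, Σ1 = 5, Σt^2·s = -1096, Σt·s = -248, Σs = -58.)
Inverting the 3×3 Gram matrix, [c₂, c₁, c₀]ᵀ = [-3458/4279, -6442/4279, 54/389]ᵀ.

c₂ = -0.808, c₁ = -1.505, c₀ = 0.139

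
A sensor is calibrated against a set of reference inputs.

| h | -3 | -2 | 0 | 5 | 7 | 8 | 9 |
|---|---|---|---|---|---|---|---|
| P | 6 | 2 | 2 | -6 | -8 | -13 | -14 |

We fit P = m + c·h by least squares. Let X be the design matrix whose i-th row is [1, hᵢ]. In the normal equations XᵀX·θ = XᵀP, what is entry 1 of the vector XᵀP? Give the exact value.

Entry 1 ↔ basis 1, so (XᵀP)_{1} = Σᵢ Pᵢ = (1)·(6) + (1)·(2) + (1)·(2) + (1)·(-6) + (1)·(-8) + (1)·(-13) + (1)·(-14) = -31.

-31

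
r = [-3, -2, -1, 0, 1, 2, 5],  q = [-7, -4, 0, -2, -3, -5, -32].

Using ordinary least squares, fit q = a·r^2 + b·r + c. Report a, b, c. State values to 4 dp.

Sums needed: Σr^2·r^2 = 740, Σr^2·r = 98, Σr^2 = 44, Σr·r = 44, Σr = 2, Σ1 = 7.
Moment sums: Σr^2·q = -902, Σr·q = -144, Σq = -53.
Normal equations: [[740, 98, 44]; [98, 44, 2]; [44, 2, 7]]·[a, b, c]ᵀ = [-902, -144, -53]ᵀ.
Solving the 3×3 system (Gaussian elimination) gives a = -23969/22449, b = -19459/22449, c = -4583/7483.

a = -1.0677, b = -0.8668, c = -0.6125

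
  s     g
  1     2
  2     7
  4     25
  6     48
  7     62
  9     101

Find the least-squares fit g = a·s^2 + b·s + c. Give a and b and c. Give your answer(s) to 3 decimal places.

Entries of MᵀM: Σs^2·s^2 = 10531, Σs^2·s = 1361, Σs^2 = 187, Σs·s = 187, Σs = 29, Σ1 = 6.
And Σs^2·g = 13377, Σs·g = 1747, Σg = 245.
MᵀM·[a, b, c]ᵀ = Mᵀg becomes [[10531, 1361, 187]; [1361, 187, 29]; [187, 29, 6]]·[a, b, c]ᵀ = [13377, 1747, 245]ᵀ.
Solving the 3×3 system (Gaussian elimination) gives a = 8677/8436, b = 16681/8436, c = -549/703.

a = 1.029, b = 1.977, c = -0.781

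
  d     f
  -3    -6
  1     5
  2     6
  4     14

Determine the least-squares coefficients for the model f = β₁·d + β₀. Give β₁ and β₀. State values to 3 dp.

β₁ = 2.769, β₀ = 1.981

Sums needed: Σd·d = 30, Σd = 4, Σ1 = 4.
Right-hand side: Σd·f = 91, Σf = 19.
Determinant 30·4 − 4² = 104.
β₁ = (91·4 − 4·19)/104 = 36/13; β₀ = (30·19 − 4·91)/104 = 103/52.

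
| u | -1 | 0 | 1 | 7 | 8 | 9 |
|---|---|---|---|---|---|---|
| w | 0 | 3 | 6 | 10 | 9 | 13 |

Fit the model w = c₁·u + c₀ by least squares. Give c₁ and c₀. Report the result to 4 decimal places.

c₁ = 1.0100, c₀ = 2.7933

The normal equations are: 196·c₁ + 24·c₀ = 265;  24·c₁ + 6·c₀ = 41.
(Σu·u = 196, Σu = 24, Σ1 = 6, Σu·w = 265, Σw = 41.)
Eliminating c₀: 6·(row 1) − 24·(row 2) gives 600·c₁ = 6·265 − 24·41 = 606, so c₁ = 101/100.
Then c₀ = (41 − 24·(101/100))/6 = 419/150.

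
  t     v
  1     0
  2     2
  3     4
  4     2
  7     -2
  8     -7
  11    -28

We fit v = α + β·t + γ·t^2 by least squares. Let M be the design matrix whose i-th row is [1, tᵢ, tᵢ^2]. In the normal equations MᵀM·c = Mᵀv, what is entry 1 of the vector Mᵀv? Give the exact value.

-29

Entry 1 ↔ basis 1, so (Mᵀv)_{1} = Σᵢ vᵢ = (1)·(0) + (1)·(2) + (1)·(4) + (1)·(2) + (1)·(-2) + (1)·(-7) + (1)·(-28) = -29.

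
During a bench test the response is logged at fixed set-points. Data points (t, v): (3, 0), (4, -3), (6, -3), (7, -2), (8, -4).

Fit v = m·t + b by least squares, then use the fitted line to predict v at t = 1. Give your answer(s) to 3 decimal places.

Entries of MᵀM: Σt·t = 174, Σt = 28, Σ1 = 5.
Right-hand side: Σt·v = -76, Σv = -12.
Eliminating b: 5·(row 1) − 28·(row 2) gives 86·m = 5·(-76) − 28·(-12) = -44, so m = -22/43.
Then b = ((-12) − 28·(-22/43))/5 = 20/43.
At t = 1: v̂ = (-22/43)·(1) + (20/43)·(1) = -2/43.

v̂ = -0.047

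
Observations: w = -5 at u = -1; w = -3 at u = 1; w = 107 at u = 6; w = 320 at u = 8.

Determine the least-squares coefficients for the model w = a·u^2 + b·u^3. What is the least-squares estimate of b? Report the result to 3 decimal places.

From the data, Σu^2·u^2 = 5394, Σu^2·u^3 = 40544, Σu^3·u^3 = 308802.
For Xᵀw: Σu^2·w = 24324, Σu^3·w = 186954.
So XᵀX·[a, b]ᵀ = Xᵀw: [[5394, 40544]; [40544, 308802]]·[a, b]ᵀ = [24324, 186954]ᵀ.
Determinant 5394·308802 − 40544² = 21862052.
a = (24324·308802 − 40544·186954)/21862052 = -17140782/5465513; b = (5394·186954 − 40544·24324)/21862052 = 5559405/5465513.

b = 1.017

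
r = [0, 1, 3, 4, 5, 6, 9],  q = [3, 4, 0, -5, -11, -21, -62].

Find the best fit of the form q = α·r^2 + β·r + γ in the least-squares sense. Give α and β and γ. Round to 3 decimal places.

α = -1.068, β = 2.438, γ = 2.747

Sums needed: Σr^2·r^2 = 8820, Σr^2·r = 1162, Σr^2 = 168, Σr·r = 168, Σr = 28, Σ1 = 7.
And Σr^2·q = -6129, Σr·q = -755, Σq = -92.
MᵀM·[α, β, γ]ᵀ = Mᵀq becomes [[8820, 1162, 168]; [1162, 168, 28]; [168, 28, 7]]·[α, β, γ]ᵀ = [-6129, -755, -92]ᵀ.
Row-reducing yields α = -2139/2002, β = 4881/2002, γ = 250/91.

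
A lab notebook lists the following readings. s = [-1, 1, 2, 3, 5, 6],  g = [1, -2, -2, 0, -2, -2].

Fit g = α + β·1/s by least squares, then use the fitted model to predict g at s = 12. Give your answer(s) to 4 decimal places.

ĝ = -0.9890

Forming XᵀX = [[6, 6/5]; [6/5, 1093/450]] and Xᵀg = [-7, -71/15]ᵀ gives XᵀX·[α, β]ᵀ = Xᵀg.
Eliminating β: (1093/450)·(row 1) − (6/5)·(row 2) gives (197/15)·α = (1093/450)·(-7) − (6/5)·(-71/15) = -1019/90, so α = -1019/1182.
Then β = ((-71/15) − (6/5)·(-1019/1182))/(1093/450) = -300/197.
At s = 12: ĝ = (-1019/1182)·(1) + (-300/197)·(1/12) = -1169/1182.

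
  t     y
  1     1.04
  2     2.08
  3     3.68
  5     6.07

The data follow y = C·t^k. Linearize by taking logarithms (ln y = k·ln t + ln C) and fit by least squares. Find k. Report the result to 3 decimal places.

Let Y = ln y. Fitting Y = k·ln t + ln C by least squares:
Σln t = 3.4012, Σ(ln t)² = 4.2777, Σln y = 3.8779, Σln t·ln y = 4.8414.
Equations: 4.2777·k + 3.4012·ln C = 4.8414;  3.4012·k + 4·ln C = 3.8779.
Δ = 4.2777·4 − (3.4012)² = 5.5426; k = (4.8414·4 − 3.4012·3.8779)/5.5426 = 1.11434, ln C = (4.2777·3.8779 − 3.4012·4.8414)/5.5426 = 0.02195.

k = 1.114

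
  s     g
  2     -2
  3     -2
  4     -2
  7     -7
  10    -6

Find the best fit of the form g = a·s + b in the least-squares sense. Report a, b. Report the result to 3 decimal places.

a = -0.659, b = -0.374

From the data, Σs·s = 178, Σs = 26, Σ1 = 5.
Moment sums: Σs·g = -127, Σg = -19.
Eliminating b: 5·(row 1) − 26·(row 2) gives 214·a = 5·(-127) − 26·(-19) = -141, so a = -141/214.
Then b = ((-19) − 26·(-141/214))/5 = -40/107.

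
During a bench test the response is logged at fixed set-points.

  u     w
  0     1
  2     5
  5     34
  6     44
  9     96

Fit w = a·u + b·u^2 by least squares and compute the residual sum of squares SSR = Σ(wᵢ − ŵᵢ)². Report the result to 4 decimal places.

From the data, Σu·u = 146, Σu·u^2 = 1078, Σu^2·u^2 = 8498.
Right-hand side: Σu·w = 1308, Σu^2·w = 10230.
So MᵀM·[a, b]ᵀ = Mᵀw: [[146, 1078]; [1078, 8498]]·[a, b]ᵀ = [1308, 10230]ᵀ.
Eliminating b: 8498·(row 1) − 1078·(row 2) gives 78624·a = 8498·1308 − 1078·10230 = 87444, so a = 347/312.
Then b = (10230 − 1078·(347/312))/8498 = 2321/2184.
Residuals: 1, -537/364, 681/364, -339/364, -33/364; SSR = 2749/364.

SSR = 7.5522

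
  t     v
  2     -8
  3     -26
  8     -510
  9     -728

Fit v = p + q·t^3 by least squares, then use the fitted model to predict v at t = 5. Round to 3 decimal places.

v̂ = -124.252

Entries of XᵀX: Σ1 = 4, Σt^3 = 1276, Σt^3·t^3 = 794378.
Moment sums: Σv = -1272, Σt^3·v = -792598.
Determinant 4·794378 − 1276² = 1549336.
p = ((-1272)·794378 − 1276·(-792598))/1549336 = 113279/193667; q = (4·(-792598) − 1276·(-1272))/1549336 = -193415/193667.
At t = 5: v̂ = (113279/193667)·(1) + (-193415/193667)·(125) = -24063596/193667.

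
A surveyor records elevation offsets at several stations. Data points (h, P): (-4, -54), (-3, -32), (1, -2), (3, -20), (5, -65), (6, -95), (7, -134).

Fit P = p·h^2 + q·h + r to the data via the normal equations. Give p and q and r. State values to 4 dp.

Sums needed: Σh^2·h^2 = 4741, Σh^2·h = 621, Σh^2 = 145, Σh·h = 145, Σh = 15, Σ1 = 7.
Right-hand side: Σh^2·P = -12945, Σh·P = -1583, ΣP = -402.
Normal equations: [[4741, 621, 145]; [621, 145, 15]; [145, 15, 7]]·[p, q, r]ᵀ = [-12945, -1583, -402]ᵀ.
Solving the 3×3 system (Gaussian elimination) gives p = -346809/116438, q = 209039/116438, r = 24546/58219.

p = -2.9785, q = 1.7953, r = 0.4216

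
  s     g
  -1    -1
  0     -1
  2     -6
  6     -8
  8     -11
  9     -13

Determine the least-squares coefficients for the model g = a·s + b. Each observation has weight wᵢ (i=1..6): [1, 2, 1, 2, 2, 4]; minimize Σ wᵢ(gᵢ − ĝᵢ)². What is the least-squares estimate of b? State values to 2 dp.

b = -1.67

Entries of XᵀWX: Σwᵢ·s·s = 529, Σwᵢ·s = 65, Σwᵢ·1 = 12.
Moment sums: Σwᵢ·s·g = -751, Σwᵢ·g = -99.
XᵀWX·[a, b]ᵀ = XᵀWg becomes [[529, 65]; [65, 12]]·[a, b]ᵀ = [-751, -99]ᵀ.
det = 529·12 − 65² = 2123.
a = ((-751)·12 − 65·(-99))/2123 = -2577/2123; b = (529·(-99) − 65·(-751))/2123 = -3556/2123.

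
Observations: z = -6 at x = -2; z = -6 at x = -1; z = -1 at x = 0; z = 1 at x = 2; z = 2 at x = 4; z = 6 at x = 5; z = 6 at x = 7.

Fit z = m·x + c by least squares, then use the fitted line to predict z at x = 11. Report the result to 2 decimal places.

Normal-equation sums: Σx·x = 99, Σx = 15, Σ1 = 7.
Right-hand side: Σx·z = 100, Σz = 2.
So AᵀA·[m, c]ᵀ = Aᵀz: [[99, 15]; [15, 7]]·[m, c]ᵀ = [100, 2]ᵀ.
Eliminating c: 7·(row 1) − 15·(row 2) gives 468·m = 7·100 − 15·2 = 670, so m = 335/234.
Then c = (2 − 15·(335/234))/7 = -217/78.
At x = 11: ẑ = (335/234)·(11) + (-217/78)·(1) = 1517/117.

ẑ = 12.97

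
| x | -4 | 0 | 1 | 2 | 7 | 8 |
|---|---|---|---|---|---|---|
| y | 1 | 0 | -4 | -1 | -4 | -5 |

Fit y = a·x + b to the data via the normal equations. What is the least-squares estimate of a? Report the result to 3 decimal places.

Normal-equation sums: Σx·x = 134, Σx = 14, Σ1 = 6.
For Mᵀy: Σx·y = -78, Σy = -13.
Δ = 134·6 − 14² = 608.
a = ((-78)·6 − 14·(-13))/608 = -143/304; b = (134·(-13) − 14·(-78))/608 = -325/304.

a = -0.470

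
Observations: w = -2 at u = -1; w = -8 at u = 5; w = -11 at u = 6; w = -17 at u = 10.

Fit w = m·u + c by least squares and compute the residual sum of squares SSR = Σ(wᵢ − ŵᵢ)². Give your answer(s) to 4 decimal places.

Sums needed: Σu·u = 162, Σu = 20, Σ1 = 4.
For Mᵀw: Σu·w = -274, Σw = -38.
Determinant 162·4 − 20² = 248.
m = ((-274)·4 − 20·(-38))/248 = -42/31; c = (162·(-38) − 20·(-274))/248 = -169/62.
Residuals: -39/62, 3/2, -9/62, -45/62; SSR = 99/31.

SSR = 3.1935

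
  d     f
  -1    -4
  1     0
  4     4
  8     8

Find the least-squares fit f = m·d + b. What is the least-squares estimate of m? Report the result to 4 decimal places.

m = 1.3043

Compute the Gram sums: Σd·d = 82, Σd = 12, Σ1 = 4.
Moment sums: Σd·f = 84, Σf = 8.
Normal equations: [[82, 12]; [12, 4]]·[m, b]ᵀ = [84, 8]ᵀ.
Determinant 82·4 − 12² = 184.
m = (84·4 − 12·8)/184 = 30/23; b = (82·8 − 12·84)/184 = -44/23.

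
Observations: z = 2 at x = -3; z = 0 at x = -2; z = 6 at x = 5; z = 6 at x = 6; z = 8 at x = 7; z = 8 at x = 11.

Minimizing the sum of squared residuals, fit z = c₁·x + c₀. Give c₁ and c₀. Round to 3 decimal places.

Compute the Gram sums: Σx·x = 244, Σx = 24, Σ1 = 6.
For Mᵀz: Σx·z = 204, Σz = 30.
Normal equations: [[244, 24]; [24, 6]]·[c₁, c₀]ᵀ = [204, 30]ᵀ.
Determinant 244·6 − 24² = 888.
c₁ = (204·6 − 24·30)/888 = 21/37; c₀ = (244·30 − 24·204)/888 = 101/37.

c₁ = 0.568, c₀ = 2.730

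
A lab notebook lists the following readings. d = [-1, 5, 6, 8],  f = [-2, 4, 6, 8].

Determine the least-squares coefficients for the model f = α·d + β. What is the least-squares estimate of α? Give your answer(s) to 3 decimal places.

α = 1.111

The normal system AᵀA·[α, β]ᵀ = Aᵀf is [[126, 18]; [18, 4]]·[α, β]ᵀ = [122, 16]ᵀ.
Eliminating β: 4·(row 1) − 18·(row 2) gives 180·α = 4·122 − 18·16 = 200, so α = 10/9.
Then β = (16 − 18·(10/9))/4 = -1.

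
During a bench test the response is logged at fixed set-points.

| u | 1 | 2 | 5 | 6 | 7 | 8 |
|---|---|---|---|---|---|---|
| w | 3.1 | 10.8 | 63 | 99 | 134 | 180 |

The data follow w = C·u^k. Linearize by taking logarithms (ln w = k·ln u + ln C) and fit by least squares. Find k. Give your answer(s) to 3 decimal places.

k = 1.953

Taking logs, ln w = k·ln u + ln C, so regress ln w on ln u.
Σln u = 8.1197, Σ(ln u)² = 14.3918, Σln w = 22.3400, Σln u·ln w = 36.8800.
Normal system: [[14.3918, 8.1197]; [8.1197, 6]]·[k, ln C]ᵀ = [36.8800, 22.3400]ᵀ.
Δ = 14.3918·6 − (8.1197)² = 20.4213; k = (36.8800·6 − 8.1197·22.3400)/20.4213 = 1.95317, ln C = (14.3918·22.3400 − 8.1197·36.8800)/20.4213 = 1.08014.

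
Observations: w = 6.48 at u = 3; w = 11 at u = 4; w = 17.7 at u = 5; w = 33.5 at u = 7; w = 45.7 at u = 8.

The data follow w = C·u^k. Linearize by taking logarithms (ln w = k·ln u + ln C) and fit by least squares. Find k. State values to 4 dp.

k = 1.9857

With ln wᵢ as the transformed response and ln uᵢ as the regressor:
XᵀX = [[13.8297, 8.1197]; [8.1197, 5]], rhs = [24.7830, 14.4738]ᵀ  (here Σln u = 8.1197, Σ(ln u)² = 13.8297, Σln w = 14.4738, Σln u·ln w = 24.7830).
Δ = 13.8297·5 − (8.1197)² = 3.2190; k = (24.7830·5 − 8.1197·14.4738)/3.2190 = 1.98568, ln C = (13.8297·14.4738 − 8.1197·24.7830)/3.2190 = -0.32986.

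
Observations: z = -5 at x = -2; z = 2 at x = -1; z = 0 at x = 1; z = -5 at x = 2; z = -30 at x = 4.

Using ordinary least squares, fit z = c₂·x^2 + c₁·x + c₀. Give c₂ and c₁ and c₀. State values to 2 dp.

c₂ = -2.01, c₁ = -0.20, c₀ = 3.03

Entries of MᵀM: Σx^2·x^2 = 290, Σx^2·x = 64, Σx^2 = 26, Σx·x = 26, Σx = 4, Σ1 = 5.
Right-hand side: Σx^2·z = -518, Σx·z = -122, Σz = -38.
Solving the 3×3 system (Gaussian elimination) gives c₂ = -155/77, c₁ = -47/231, c₀ = 100/33.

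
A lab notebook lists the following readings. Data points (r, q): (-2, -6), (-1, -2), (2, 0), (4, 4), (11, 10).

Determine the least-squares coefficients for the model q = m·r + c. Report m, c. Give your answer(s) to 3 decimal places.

m = 1.154, c = -2.030

The normal equations are: 146·m + 14·c = 140;  14·m + 5·c = 6.
Δ = 146·5 − 14² = 534.
m = (140·5 − 14·6)/534 = 308/267; c = (146·6 − 14·140)/534 = -542/267.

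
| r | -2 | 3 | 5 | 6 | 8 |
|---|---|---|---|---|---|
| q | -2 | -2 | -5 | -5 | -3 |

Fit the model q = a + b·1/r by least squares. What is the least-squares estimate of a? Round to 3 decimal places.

a = -3.282

The normal equations are: 5·a + (13/40)·b = -17;  (13/40)·a + (6401/14400)·b = -15/8.
det = 5·(6401/14400) − (13/40)² = 7621/3600.
a = ((-17)·(6401/14400) − (13/40)·(-15/8))/(7621/3600) = -50021/15242; b = (5·(-15/8) − (13/40)·(-17))/(7621/3600) = -13860/7621.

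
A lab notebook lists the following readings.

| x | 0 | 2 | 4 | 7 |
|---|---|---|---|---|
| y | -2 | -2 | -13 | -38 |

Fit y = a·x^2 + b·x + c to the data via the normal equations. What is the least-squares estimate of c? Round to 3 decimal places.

c = -1.556

With design matrix M, MᵀM = [[2673, 415, 69]; [415, 69, 13]; [69, 13, 4]] and Mᵀy = [-2078, -322, -55]ᵀ.
Inverting the 3×3 Gram matrix, [a, b, c]ᵀ = [-5765/6556, 6001/6556, -5101/3278]ᵀ.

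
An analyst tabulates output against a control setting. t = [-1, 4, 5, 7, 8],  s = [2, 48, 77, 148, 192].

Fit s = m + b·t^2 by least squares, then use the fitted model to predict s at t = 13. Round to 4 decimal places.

With design matrix M, MᵀM = [[5, 155]; [155, 7379]] and Mᵀs = [467, 22235]ᵀ.
Δ = 5·7379 − 155² = 12870.
m = (467·7379 − 155·22235)/12870 = -24/715; b = (5·22235 − 155·467)/12870 = 431/143.
At t = 13: ŝ = (-24/715)·(1) + (431/143)·(169) = 364171/715.

ŝ = 509.3301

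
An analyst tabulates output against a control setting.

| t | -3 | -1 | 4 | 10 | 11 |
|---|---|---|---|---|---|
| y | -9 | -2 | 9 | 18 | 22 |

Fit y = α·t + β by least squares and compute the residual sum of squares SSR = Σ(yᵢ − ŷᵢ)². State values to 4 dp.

SSR = 10.1952

Sums needed: Σt·t = 247, Σt = 21, Σ1 = 5.
And Σt·y = 487, Σy = 38.
So AᵀA·[α, β]ᵀ = Aᵀy: [[247, 21]; [21, 5]]·[α, β]ᵀ = [487, 38]ᵀ.
Determinant 247·5 − 21² = 794.
α = (487·5 − 21·38)/794 = 1637/794; β = (247·38 − 21·487)/794 = -841/794.
Residuals: -697/397, 445/397, 1439/794, -1237/794, 151/397; SSR = 8095/794.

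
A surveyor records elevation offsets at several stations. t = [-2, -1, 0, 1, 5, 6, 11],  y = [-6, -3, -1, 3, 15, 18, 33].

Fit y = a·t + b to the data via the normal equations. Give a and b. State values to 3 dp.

a = 3.022, b = -0.205

Sums needed: Σt·t = 188, Σt = 20, Σ1 = 7.
Moment sums: Σt·y = 564, Σy = 59.
AᵀA·[a, b]ᵀ = Aᵀy becomes [[188, 20]; [20, 7]]·[a, b]ᵀ = [564, 59]ᵀ.
Eliminating b: 7·(row 1) − 20·(row 2) gives 916·a = 7·564 − 20·59 = 2768, so a = 692/229.
Then b = (59 − 20·(692/229))/7 = -47/229.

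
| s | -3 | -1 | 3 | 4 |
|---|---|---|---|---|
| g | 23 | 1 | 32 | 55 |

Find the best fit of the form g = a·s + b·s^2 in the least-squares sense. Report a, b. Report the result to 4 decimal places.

a = 1.5320, b = 3.0537

Compute the Gram sums: Σs·s = 35, Σs·s^2 = 63, Σs^2·s^2 = 419.
And Σs·g = 246, Σs^2·g = 1376.
So MᵀM·[a, b]ᵀ = Mᵀg: [[35, 63]; [63, 419]]·[a, b]ᵀ = [246, 1376]ᵀ.
Determinant 35·419 − 63² = 10696.
a = (246·419 − 63·1376)/10696 = 8193/5348; b = (35·1376 − 63·246)/10696 = 2333/764.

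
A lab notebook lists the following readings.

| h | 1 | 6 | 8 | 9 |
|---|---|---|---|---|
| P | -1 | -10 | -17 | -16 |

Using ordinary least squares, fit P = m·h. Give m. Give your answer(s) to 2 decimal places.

Sums needed: Σh·h = 182.
For XᵀP: Σh·P = -341.
XᵀX·[m]ᵀ = XᵀP becomes [[182]]·[m]ᵀ = [-341]ᵀ.
Hence m = -341 / 182 ≈ -1.87363.

m = -1.87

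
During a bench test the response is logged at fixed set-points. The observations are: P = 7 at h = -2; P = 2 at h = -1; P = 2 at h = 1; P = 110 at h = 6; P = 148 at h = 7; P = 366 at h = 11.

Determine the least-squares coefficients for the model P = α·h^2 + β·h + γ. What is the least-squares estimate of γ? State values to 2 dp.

γ = -1.84

Entries of MᵀM: Σh^2·h^2 = 18356, Σh^2·h = 1882, Σh^2 = 212, Σh·h = 212, Σh = 22, Σ1 = 6.
Moment sums: Σh^2·P = 55530, Σh·P = 5708, ΣP = 635.
So MᵀM·[α, β, γ]ᵀ = MᵀP: [[18356, 1882, 212]; [1882, 212, 22]; [212, 22, 6]]·[α, β, γ]ᵀ = [55530, 5708, 635]ᵀ.
Inverting the 3×3 Gram matrix, [α, β, γ]ᵀ = [919279/310038, 123077/155019, -190467/103346]ᵀ.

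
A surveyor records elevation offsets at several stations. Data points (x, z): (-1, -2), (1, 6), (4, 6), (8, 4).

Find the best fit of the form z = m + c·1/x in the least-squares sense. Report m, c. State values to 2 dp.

AᵀA·[m, c]ᵀ = Aᵀz reads: 4·m + (3/8)·c = 14;  (3/8)·m + (133/64)·c = 10.
Δ = 4·(133/64) − (3/8)² = 523/64.
m = (14·(133/64) − (3/8)·10)/(523/64) = 1622/523; c = (4·10 − (3/8)·14)/(523/64) = 2224/523.

m = 3.10, c = 4.25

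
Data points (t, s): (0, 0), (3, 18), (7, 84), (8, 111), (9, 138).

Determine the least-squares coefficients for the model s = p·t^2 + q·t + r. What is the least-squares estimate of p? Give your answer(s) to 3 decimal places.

Setting ∂/∂p … = 0 gives: 13139·p + 1611·q + 203·r = 22560;  1611·p + 203·q + 27·r = 2772;  203·p + 27·q + 5·r = 351.
Row-reducing yields p = 35/22, q = 144/143, r = 49/286.

p = 1.591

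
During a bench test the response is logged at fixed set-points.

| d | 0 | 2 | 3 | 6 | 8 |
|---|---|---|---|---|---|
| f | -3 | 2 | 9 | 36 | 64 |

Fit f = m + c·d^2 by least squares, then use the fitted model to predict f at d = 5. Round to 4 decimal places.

f̂ = 24.0859

Normal-equation sums: Σ1 = 5, Σd^2 = 113, Σd^2·d^2 = 5489.
For Mᵀf: Σf = 108, Σd^2·f = 5481.
det = 5·5489 − 113² = 14676.
m = (108·5489 − 113·5481)/14676 = -8847/4892; c = (5·5481 − 113·108)/14676 = 5067/4892.
At d = 5: f̂ = (-8847/4892)·(1) + (5067/4892)·(25) = 29457/1223.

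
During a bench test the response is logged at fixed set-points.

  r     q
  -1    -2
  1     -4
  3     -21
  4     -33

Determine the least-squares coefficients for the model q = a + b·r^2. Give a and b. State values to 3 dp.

a = -1.306, b = -2.029

MᵀM·[a, b]ᵀ = Mᵀq reads: 4·a + 27·b = -60;  27·a + 339·b = -723.
(Σ1 = 4, Σr^2 = 27, Σr^2·r^2 = 339, Σq = -60, Σr^2·q = -723.)
Eliminating b: 339·(row 1) − 27·(row 2) gives 627·a = 339·(-60) − 27·(-723) = -819, so a = -273/209.
Then b = ((-723) − 27·(-273/209))/339 = -424/209.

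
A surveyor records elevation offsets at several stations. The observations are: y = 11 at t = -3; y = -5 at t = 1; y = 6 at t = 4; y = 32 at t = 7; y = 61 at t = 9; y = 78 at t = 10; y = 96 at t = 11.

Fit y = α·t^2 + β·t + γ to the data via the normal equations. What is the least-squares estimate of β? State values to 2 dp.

With design matrix M, MᵀM = [[33941, 3441, 377]; [3441, 377, 39]; [377, 39, 7]] and Mᵀy = [26115, 2595, 279]ᵀ.
Inverting the 3×3 Gram matrix, [α, β, γ]ᵀ = [7395/7489, -13278/7489, -25806/7489]ᵀ.

β = -1.77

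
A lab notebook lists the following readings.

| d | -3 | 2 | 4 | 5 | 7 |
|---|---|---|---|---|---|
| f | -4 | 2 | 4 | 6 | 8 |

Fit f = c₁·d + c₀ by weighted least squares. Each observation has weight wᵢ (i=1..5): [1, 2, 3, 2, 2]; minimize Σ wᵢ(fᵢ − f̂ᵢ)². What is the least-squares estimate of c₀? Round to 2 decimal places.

c₀ = -0.47

From the data, Σwᵢ·d·d = 213, Σwᵢ·d = 37, Σwᵢ·1 = 10.
And Σwᵢ·d·f = 240, Σwᵢ·f = 40.
XᵀWX·[c₁, c₀]ᵀ = XᵀWf becomes [[213, 37]; [37, 10]]·[c₁, c₀]ᵀ = [240, 40]ᵀ.
Δ = 213·10 − 37² = 761.
c₁ = (240·10 − 37·40)/761 = 920/761; c₀ = (213·40 − 37·240)/761 = -360/761.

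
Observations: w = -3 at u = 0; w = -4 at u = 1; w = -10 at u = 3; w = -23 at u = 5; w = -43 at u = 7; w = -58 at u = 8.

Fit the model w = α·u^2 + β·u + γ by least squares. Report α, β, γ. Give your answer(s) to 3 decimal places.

α = -0.932, β = 0.725, γ = -3.411

The normal equations are: 7204·α + 1008·β + 148·γ = -6488;  1008·α + 148·β + 24·γ = -914;  148·α + 24·β + 6·γ = -141.
Row-reducing yields α = -315/338, β = 245/338, γ = -1153/338.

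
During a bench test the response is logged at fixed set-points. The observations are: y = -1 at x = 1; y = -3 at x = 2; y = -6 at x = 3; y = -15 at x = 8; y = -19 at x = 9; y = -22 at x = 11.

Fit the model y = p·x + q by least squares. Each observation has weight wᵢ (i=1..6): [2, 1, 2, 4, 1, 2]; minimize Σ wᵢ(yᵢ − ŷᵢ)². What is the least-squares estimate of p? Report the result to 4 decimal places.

Entries of MᵀWM: Σwᵢ·x·x = 603, Σwᵢ·x = 73, Σwᵢ·1 = 12.
Right-hand side: Σwᵢ·x·y = -1179, Σwᵢ·y = -140.
Eliminating q: 12·(row 1) − 73·(row 2) gives 1907·p = 12·(-1179) − 73·(-140) = -3928, so p = -3928/1907.
Then q = ((-140) − 73·(-3928/1907))/12 = 1647/1907.

p = -2.0598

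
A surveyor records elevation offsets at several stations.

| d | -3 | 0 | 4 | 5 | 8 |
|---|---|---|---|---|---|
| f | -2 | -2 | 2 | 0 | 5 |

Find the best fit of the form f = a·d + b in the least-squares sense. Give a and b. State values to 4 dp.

Sums needed: Σd·d = 114, Σd = 14, Σ1 = 5.
For Xᵀf: Σd·f = 54, Σf = 3.
XᵀX·[a, b]ᵀ = Xᵀf becomes [[114, 14]; [14, 5]]·[a, b]ᵀ = [54, 3]ᵀ.
Eliminating b: 5·(row 1) − 14·(row 2) gives 374·a = 5·54 − 14·3 = 228, so a = 114/187.
Then b = (3 − 14·(114/187))/5 = -207/187.

a = 0.6096, b = -1.1070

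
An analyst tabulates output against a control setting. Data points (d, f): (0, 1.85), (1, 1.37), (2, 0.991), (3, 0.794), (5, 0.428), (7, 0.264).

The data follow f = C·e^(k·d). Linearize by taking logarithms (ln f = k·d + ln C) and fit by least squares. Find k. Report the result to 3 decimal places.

Linearized form: ln f = k·d + ln C. From the 6 transformed points,
Σd = 18.0000, Σ(d)² = 88.0000, Σln f = -1.4902, Σd·ln f = -13.9611.
Equations: 88.0000·k + 18.0000·ln C = -13.9611;  18.0000·k + 6·ln C = -1.4902.
Solving (det = 204.0000): k = -0.27914, ln C = 0.58905.

k = -0.279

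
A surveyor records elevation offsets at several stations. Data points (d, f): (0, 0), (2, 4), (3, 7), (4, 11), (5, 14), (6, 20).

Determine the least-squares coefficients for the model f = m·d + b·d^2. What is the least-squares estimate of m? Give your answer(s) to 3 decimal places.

m = 1.362

Sums needed: Σd·d = 90, Σd·d^2 = 440, Σd^2·d^2 = 2274.
Moment sums: Σd·f = 263, Σd^2·f = 1325.
Determinant 90·2274 − 440² = 11060.
m = (263·2274 − 440·1325)/11060 = 7531/5530; b = (90·1325 − 440·263)/11060 = 353/1106.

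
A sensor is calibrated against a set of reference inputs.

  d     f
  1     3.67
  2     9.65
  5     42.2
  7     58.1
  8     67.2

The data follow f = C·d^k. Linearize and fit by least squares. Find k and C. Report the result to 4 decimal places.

With ln fᵢ as the transformed response and ln dᵢ as the regressor:
AᵀA = [[11.1814, 6.3279]; [6.3279, 5]], rhs = [24.2487, 15.5794]ᵀ  (here Σln d = 6.3279, Σ(ln d)² = 11.1814, Σln f = 15.5794, Σln d·ln f = 24.2487).
Δ = 11.1814·5 − (6.3279)² = 15.8642; k = (24.2487·5 − 6.3279·15.5794)/15.8642 = 1.42827, ln C = (11.1814·15.5794 − 6.3279·24.2487)/15.8642 = 1.30829, so C = exp(1.30829) = 3.69983.

k = 1.4283, C = 3.6998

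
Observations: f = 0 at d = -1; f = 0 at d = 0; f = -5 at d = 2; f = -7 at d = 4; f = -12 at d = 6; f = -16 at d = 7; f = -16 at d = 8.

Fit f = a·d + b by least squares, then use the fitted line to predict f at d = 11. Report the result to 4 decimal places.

Entries of AᵀA: Σd·d = 170, Σd = 26, Σ1 = 7.
And Σd·f = -350, Σf = -56.
So AᵀA·[a, b]ᵀ = Aᵀf: [[170, 26]; [26, 7]]·[a, b]ᵀ = [-350, -56]ᵀ.
Δ = 170·7 − 26² = 514.
a = ((-350)·7 − 26·(-56))/514 = -497/257; b = (170·(-56) − 26·(-350))/514 = -210/257.
At d = 11: f̂ = (-497/257)·(11) + (-210/257)·(1) = -5677/257.

f̂ = -22.0895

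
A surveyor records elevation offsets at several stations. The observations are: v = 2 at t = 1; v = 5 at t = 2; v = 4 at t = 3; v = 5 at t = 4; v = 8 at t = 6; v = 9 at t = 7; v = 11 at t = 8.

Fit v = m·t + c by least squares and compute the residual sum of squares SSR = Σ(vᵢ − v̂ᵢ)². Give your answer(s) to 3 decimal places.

Compute the Gram sums: Σt·t = 179, Σt = 31, Σ1 = 7.
And Σt·v = 243, Σv = 44.
Δ = 179·7 − 31² = 292.
m = (243·7 − 31·44)/292 = 337/292; c = (179·44 − 31·243)/292 = 343/292.
Residuals: -24/73, 443/292, -93/146, -231/292, -29/292, -37/146, 173/292; SSR = 1129/292.

SSR = 3.866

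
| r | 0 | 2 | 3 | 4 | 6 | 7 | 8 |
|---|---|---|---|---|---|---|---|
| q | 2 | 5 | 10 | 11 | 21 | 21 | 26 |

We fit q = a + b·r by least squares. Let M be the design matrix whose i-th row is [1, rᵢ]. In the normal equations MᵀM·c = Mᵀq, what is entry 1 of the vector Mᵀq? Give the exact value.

Entry 1 ↔ basis 1, so (Mᵀq)_{1} = Σᵢ qᵢ = (1)·(2) + (1)·(5) + (1)·(10) + (1)·(11) + (1)·(21) + (1)·(21) + (1)·(26) = 96.

96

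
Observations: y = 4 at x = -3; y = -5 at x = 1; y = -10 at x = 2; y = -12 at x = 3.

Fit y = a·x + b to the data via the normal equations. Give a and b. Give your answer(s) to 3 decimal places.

a = -2.687, b = -3.735

Compute the Gram sums: Σx·x = 23, Σx = 3, Σ1 = 4.
Moment sums: Σx·y = -73, Σy = -23.
Normal equations: [[23, 3]; [3, 4]]·[a, b]ᵀ = [-73, -23]ᵀ.
Determinant 23·4 − 3² = 83.
a = ((-73)·4 − 3·(-23))/83 = -223/83; b = (23·(-23) − 3·(-73))/83 = -310/83.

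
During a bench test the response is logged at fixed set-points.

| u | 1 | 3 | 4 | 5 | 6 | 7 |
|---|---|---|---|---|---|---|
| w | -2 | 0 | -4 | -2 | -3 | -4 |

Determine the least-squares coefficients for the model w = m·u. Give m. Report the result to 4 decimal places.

The normal equations are: 136·m = -74.
Hence m = -74 / 136 ≈ -0.544118.

m = -0.5441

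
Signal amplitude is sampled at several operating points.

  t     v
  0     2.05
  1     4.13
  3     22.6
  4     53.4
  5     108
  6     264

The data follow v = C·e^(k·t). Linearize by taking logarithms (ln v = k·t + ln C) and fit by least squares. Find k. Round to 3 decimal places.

k = 0.814

With ln vᵢ as the transformed response and tᵢ as the regressor:
AᵀA = [[87.0000, 19.0000]; [19.0000, 6]], rhs = [83.5497, 19.4900]ᵀ  (here Σt = 19.0000, Σ(t)² = 87.0000, Σln v = 19.4900, Σt·ln v = 83.5497).
Solving (det = 161.0000): k = 0.81360, ln C = 0.67194.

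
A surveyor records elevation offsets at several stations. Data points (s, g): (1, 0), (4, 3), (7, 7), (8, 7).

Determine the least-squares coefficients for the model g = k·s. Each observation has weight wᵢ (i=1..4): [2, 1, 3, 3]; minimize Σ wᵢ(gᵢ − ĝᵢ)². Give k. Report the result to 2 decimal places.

k = 0.92

The normal system AᵀWA·[k]ᵀ = AᵀWg is [[357]]·[k]ᵀ = [327]ᵀ.
Hence k = 327 / 357 ≈ 0.915966.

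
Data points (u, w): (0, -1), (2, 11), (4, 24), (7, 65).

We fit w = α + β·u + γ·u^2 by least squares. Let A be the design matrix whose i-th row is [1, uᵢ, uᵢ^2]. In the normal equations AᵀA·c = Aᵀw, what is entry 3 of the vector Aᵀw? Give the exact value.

3613

Entry 3 ↔ basis u^2, so (Aᵀw)_{3} = Σᵢ (u^2)·wᵢ = (0)·(-1) + (4)·(11) + (16)·(24) + (49)·(65) = 3613.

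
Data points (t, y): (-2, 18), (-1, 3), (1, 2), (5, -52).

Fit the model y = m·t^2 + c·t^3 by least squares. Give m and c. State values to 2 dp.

Entries of MᵀM: Σt^2·t^2 = 643, Σt^2·t^3 = 3093, Σt^3·t^3 = 15691.
Right-hand side: Σt^2·y = -1223, Σt^3·y = -6645.
Eliminating c: 15691·(row 1) − 3093·(row 2) gives 522664·m = 15691·(-1223) − 3093·(-6645) = 1362892, so m = 340723/130666.
Then c = ((-6645) − 3093·(340723/130666))/15691 = -122499/130666.

m = 2.61, c = -0.94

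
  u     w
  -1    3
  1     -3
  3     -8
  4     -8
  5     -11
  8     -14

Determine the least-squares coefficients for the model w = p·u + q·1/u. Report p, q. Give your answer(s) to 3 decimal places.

p = -1.899, q = -1.445

Sums needed: Σu·u = 116, Σu·1/u = 6, Σ1/u·1/u = 32101/14400.
For Xᵀw: Σu·w = -229, Σ1/u·w = -877/60.
det = 116·(32101/14400) − 6² = 801329/3600.
p = ((-229)·(32101/14400) − 6·(-877/60))/(801329/3600) = -6088249/3205316; q = (116·(-877/60) − 6·(-229))/(801329/3600) = -1157520/801329.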